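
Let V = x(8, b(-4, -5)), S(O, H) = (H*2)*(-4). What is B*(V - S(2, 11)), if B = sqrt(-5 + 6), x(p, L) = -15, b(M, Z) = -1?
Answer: 73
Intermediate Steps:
S(O, H) = -8*H (S(O, H) = (2*H)*(-4) = -8*H)
V = -15
B = 1 (B = sqrt(1) = 1)
B*(V - S(2, 11)) = 1*(-15 - (-8)*11) = 1*(-15 - 1*(-88)) = 1*(-15 + 88) = 1*73 = 73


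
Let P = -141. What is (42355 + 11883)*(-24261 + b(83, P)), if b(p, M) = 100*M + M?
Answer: -2088271476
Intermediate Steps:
b(p, M) = 101*M
(42355 + 11883)*(-24261 + b(83, P)) = (42355 + 11883)*(-24261 + 101*(-141)) = 54238*(-24261 - 14241) = 54238*(-38502) = -2088271476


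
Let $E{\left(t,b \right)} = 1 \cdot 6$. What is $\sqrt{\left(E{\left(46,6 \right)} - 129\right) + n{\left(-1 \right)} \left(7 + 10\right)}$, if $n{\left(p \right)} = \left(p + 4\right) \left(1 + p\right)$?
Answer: $i \sqrt{123} \approx 11.091 i$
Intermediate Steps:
$n{\left(p \right)} = \left(1 + p\right) \left(4 + p\right)$ ($n{\left(p \right)} = \left(4 + p\right) \left(1 + p\right) = \left(1 + p\right) \left(4 + p\right)$)
$E{\left(t,b \right)} = 6$
$\sqrt{\left(E{\left(46,6 \right)} - 129\right) + n{\left(-1 \right)} \left(7 + 10\right)} = \sqrt{\left(6 - 129\right) + \left(4 + \left(-1\right)^{2} + 5 \left(-1\right)\right) \left(7 + 10\right)} = \sqrt{-123 + \left(4 + 1 - 5\right) 17} = \sqrt{-123 + 0 \cdot 17} = \sqrt{-123 + 0} = \sqrt{-123} = i \sqrt{123}$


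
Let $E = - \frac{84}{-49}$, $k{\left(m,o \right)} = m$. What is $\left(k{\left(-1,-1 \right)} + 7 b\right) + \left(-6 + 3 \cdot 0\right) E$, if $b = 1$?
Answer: $- \frac{30}{7} \approx -4.2857$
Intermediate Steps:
$E = \frac{12}{7}$ ($E = \left(-84\right) \left(- \frac{1}{49}\right) = \frac{12}{7} \approx 1.7143$)
$\left(k{\left(-1,-1 \right)} + 7 b\right) + \left(-6 + 3 \cdot 0\right) E = \left(-1 + 7 \cdot 1\right) + \left(-6 + 3 \cdot 0\right) \frac{12}{7} = \left(-1 + 7\right) + \left(-6 + 0\right) \frac{12}{7} = 6 - \frac{72}{7} = - \frac{30}{7}$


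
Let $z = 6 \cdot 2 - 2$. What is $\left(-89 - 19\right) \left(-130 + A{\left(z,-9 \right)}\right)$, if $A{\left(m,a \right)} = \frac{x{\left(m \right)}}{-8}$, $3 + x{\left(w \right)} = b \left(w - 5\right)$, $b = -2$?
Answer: $\frac{27729}{2} \approx 13865.0$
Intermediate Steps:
$x{\left(w \right)} = 7 - 2 w$ ($x{\left(w \right)} = -3 - 2 \left(w - 5\right) = -3 - 2 \left(-5 + w\right) = -3 - \left(-10 + 2 w\right) = 7 - 2 w$)
$z = 10$ ($z = 12 - 2 = 10$)
$A{\left(m,a \right)} = - \frac{7}{8} + \frac{m}{4}$ ($A{\left(m,a \right)} = \frac{7 - 2 m}{-8} = \left(7 - 2 m\right) \left(- \frac{1}{8}\right) = - \frac{7}{8} + \frac{m}{4}$)
$\left(-89 - 19\right) \left(-130 + A{\left(z,-9 \right)}\right) = \left(-89 - 19\right) \left(-130 + \left(- \frac{7}{8} + \frac{1}{4} \cdot 10\right)\right) = - 108 \left(-130 + \left(- \frac{7}{8} + \frac{5}{2}\right)\right) = - 108 \left(-130 + \frac{13}{8}\right) = \left(-108\right) \left(- \frac{1027}{8}\right) = \frac{27729}{2}$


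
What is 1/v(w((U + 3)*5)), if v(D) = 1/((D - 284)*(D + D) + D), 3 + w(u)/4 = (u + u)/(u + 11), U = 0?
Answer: 726048/169 ≈ 4296.1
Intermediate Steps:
w(u) = -12 + 8*u/(11 + u) (w(u) = -12 + 4*((u + u)/(u + 11)) = -12 + 4*((2*u)/(11 + u)) = -12 + 4*(2*u/(11 + u)) = -12 + 8*u/(11 + u))
v(D) = 1/(D + 2*D*(-284 + D)) (v(D) = 1/((-284 + D)*(2*D) + D) = 1/(2*D*(-284 + D) + D) = 1/(D + 2*D*(-284 + D)))
1/v(w((U + 3)*5)) = 1/(1/(((4*(-33 - (0 + 3)*5)/(11 + (0 + 3)*5)))*(-567 + 2*(4*(-33 - (0 + 3)*5)/(11 + (0 + 3)*5))))) = 1/(1/(((4*(-33 - 3*5)/(11 + 3*5)))*(-567 + 2*(4*(-33 - 3*5)/(11 + 3*5))))) = 1/(1/(((4*(-33 - 1*15)/(11 + 15)))*(-567 + 2*(4*(-33 - 1*15)/(11 + 15))))) = 1/(1/(((4*(-33 - 15)/26))*(-567 + 2*(4*(-33 - 15)/26)))) = 1/(1/(((4*(1/26)*(-48)))*(-567 + 2*(4*(1/26)*(-48))))) = 1/(1/((-96/13)*(-567 + 2*(-96/13)))) = 1/(-13/(96*(-567 - 192/13))) = 1/(-13/(96*(-7563/13))) = 1/(-13/96*(-13/7563)) = 1/(169/726048) = 726048/169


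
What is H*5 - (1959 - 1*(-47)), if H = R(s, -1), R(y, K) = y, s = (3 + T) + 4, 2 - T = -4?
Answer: -1941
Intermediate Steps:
T = 6 (T = 2 - 1*(-4) = 2 + 4 = 6)
s = 13 (s = (3 + 6) + 4 = 9 + 4 = 13)
H = 13
H*5 - (1959 - 1*(-47)) = 13*5 - (1959 - 1*(-47)) = 65 - (1959 + 47) = 65 - 1*2006 = 65 - 2006 = -1941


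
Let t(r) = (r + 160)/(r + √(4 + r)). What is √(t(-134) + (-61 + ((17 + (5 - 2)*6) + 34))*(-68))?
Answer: √2*√((-36461 + 272*I*√130)/(134 - I*√130)) ≈ 0.00035131 - 23.328*I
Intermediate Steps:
t(r) = (160 + r)/(r + √(4 + r))
√(t(-134) + (-61 + ((17 + (5 - 2)*6) + 34))*(-68)) = √((160 - 134)/(-134 + √(4 - 134)) + (-61 + ((17 + (5 - 2)*6) + 34))*(-68)) = √(26/(-134 + √(-130)) + (-61 + ((17 + 3*6) + 34))*(-68)) = √(26/(-134 + I*√130) + (-61 + ((17 + 18) + 34))*(-68)) = √(26/(-134 + I*√130) + (-61 + (35 + 34))*(-68)) = √(26/(-134 + I*√130) + (-61 + 69)*(-68)) = √(26/(-134 + I*√130) + 8*(-68)) = √(26/(-134 + I*√130) - 544) = √(-544 + 26/(-134 + I*√130))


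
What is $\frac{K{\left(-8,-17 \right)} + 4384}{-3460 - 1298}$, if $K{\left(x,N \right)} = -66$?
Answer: $- \frac{2159}{2379} \approx -0.90752$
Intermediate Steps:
$\frac{K{\left(-8,-17 \right)} + 4384}{-3460 - 1298} = \frac{-66 + 4384}{-3460 - 1298} = \frac{4318}{-4758} = 4318 \left(- \frac{1}{4758}\right) = - \frac{2159}{2379}$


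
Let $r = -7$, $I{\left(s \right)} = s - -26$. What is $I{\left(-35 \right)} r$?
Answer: $63$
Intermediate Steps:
$I{\left(s \right)} = 26 + s$ ($I{\left(s \right)} = s + 26 = 26 + s$)
$I{\left(-35 \right)} r = \left(26 - 35\right) \left(-7\right) = \left(-9\right) \left(-7\right) = 63$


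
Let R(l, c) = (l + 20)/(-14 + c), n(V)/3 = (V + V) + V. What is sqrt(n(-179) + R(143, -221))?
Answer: 2*I*sqrt(22251445)/235 ≈ 40.146*I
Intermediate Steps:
n(V) = 9*V (n(V) = 3*((V + V) + V) = 3*(2*V + V) = 3*(3*V) = 9*V)
R(l, c) = (20 + l)/(-14 + c)
sqrt(n(-179) + R(143, -221)) = sqrt(9*(-179) + (20 + 143)/(-14 - 221)) = sqrt(-1611 + 163/(-235)) = sqrt(-1611 - 1/235*163) = sqrt(-1611 - 163/235) = sqrt(-378748/235) = 2*I*sqrt(22251445)/235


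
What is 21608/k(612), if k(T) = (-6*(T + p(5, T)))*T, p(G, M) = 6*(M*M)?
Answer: -2701/1031775084 ≈ -2.6178e-6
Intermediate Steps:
p(G, M) = 6*M²
k(T) = T*(-36*T² - 6*T) (k(T) = (-6*(T + 6*T²))*T = (-36*T² - 6*T)*T = T*(-36*T² - 6*T))
21608/k(612) = 21608/((612²*(-6 - 36*612))) = 21608/((374544*(-6 - 22032))) = 21608/((374544*(-22038))) = 21608/(-8254200672) = 21608*(-1/8254200672) = -2701/1031775084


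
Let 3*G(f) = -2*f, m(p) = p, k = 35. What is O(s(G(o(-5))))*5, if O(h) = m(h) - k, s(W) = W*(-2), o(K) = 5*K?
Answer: -1025/3 ≈ -341.67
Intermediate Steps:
G(f) = -2*f/3 (G(f) = (-2*f)/3 = -2*f/3)
s(W) = -2*W
O(h) = -35 + h (O(h) = h - 1*35 = h - 35 = -35 + h)
O(s(G(o(-5))))*5 = (-35 - (-4)*5*(-5)/3)*5 = (-35 - (-4)*(-25)/3)*5 = (-35 - 2*50/3)*5 = (-35 - 100/3)*5 = -205/3*5 = -1025/3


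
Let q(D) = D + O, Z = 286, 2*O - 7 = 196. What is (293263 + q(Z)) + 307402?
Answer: 1202105/2 ≈ 6.0105e+5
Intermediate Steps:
O = 203/2 (O = 7/2 + (1/2)*196 = 7/2 + 98 = 203/2 ≈ 101.50)
q(D) = 203/2 + D (q(D) = D + 203/2 = 203/2 + D)
(293263 + q(Z)) + 307402 = (293263 + (203/2 + 286)) + 307402 = (293263 + 775/2) + 307402 = 587301/2 + 307402 = 1202105/2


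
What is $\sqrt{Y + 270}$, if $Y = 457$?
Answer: $\sqrt{727} \approx 26.963$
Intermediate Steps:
$\sqrt{Y + 270} = \sqrt{457 + 270} = \sqrt{727}$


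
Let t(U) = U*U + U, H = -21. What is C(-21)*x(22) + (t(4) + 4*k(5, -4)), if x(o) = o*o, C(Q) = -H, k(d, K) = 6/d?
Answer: 50944/5 ≈ 10189.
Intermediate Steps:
t(U) = U + U² (t(U) = U² + U = U + U²)
C(Q) = 21 (C(Q) = -1*(-21) = 21)
x(o) = o²
C(-21)*x(22) + (t(4) + 4*k(5, -4)) = 21*22² + (4*(1 + 4) + 4*(6/5)) = 21*484 + (4*5 + 4*(6*(⅕))) = 10164 + (20 + 4*(6/5)) = 10164 + (20 + 24/5) = 10164 + 124/5 = 50944/5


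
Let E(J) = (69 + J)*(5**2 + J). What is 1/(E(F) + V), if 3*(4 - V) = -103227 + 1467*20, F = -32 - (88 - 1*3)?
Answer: 1/29049 ≈ 3.4425e-5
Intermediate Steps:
F = -117 (F = -32 - (88 - 3) = -32 - 1*85 = -32 - 85 = -117)
V = 24633 (V = 4 - (-103227 + 1467*20)/3 = 4 - (-103227 + 29340)/3 = 4 - 1/3*(-73887) = 4 + 24629 = 24633)
E(J) = (25 + J)*(69 + J) (E(J) = (69 + J)*(25 + J) = (25 + J)*(69 + J))
1/(E(F) + V) = 1/((1725 + (-117)**2 + 94*(-117)) + 24633) = 1/((1725 + 13689 - 10998) + 24633) = 1/(4416 + 24633) = 1/29049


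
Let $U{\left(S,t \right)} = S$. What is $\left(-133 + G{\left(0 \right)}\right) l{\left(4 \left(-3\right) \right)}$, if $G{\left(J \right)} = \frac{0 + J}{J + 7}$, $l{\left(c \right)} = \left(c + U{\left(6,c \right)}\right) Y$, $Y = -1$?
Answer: $-798$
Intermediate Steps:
$l{\left(c \right)} = -6 - c$ ($l{\left(c \right)} = \left(c + 6\right) \left(-1\right) = \left(6 + c\right) \left(-1\right) = -6 - c$)
$G{\left(J \right)} = \frac{J}{7 + J}$
$\left(-133 + G{\left(0 \right)}\right) l{\left(4 \left(-3\right) \right)} = \left(-133 + \frac{0}{7 + 0}\right) \left(-6 - 4 \left(-3\right)\right) = \left(-133 + \frac{0}{7}\right) \left(-6 - -12\right) = \left(-133 + 0 \cdot \frac{1}{7}\right) \left(-6 + 12\right) = \left(-133 + 0\right) 6 = \left(-133\right) 6 = -798$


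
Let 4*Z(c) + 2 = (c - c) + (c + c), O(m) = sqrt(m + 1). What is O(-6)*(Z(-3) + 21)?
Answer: 19*I*sqrt(5) ≈ 42.485*I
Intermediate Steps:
O(m) = sqrt(1 + m)
Z(c) = -1/2 + c/2 (Z(c) = -1/2 + ((c - c) + (c + c))/4 = -1/2 + (0 + 2*c)/4 = -1/2 + (2*c)/4 = -1/2 + c/2)
O(-6)*(Z(-3) + 21) = sqrt(1 - 6)*((-1/2 + (1/2)*(-3)) + 21) = sqrt(-5)*((-1/2 - 3/2) + 21) = (I*sqrt(5))*(-2 + 21) = (I*sqrt(5))*19 = 19*I*sqrt(5)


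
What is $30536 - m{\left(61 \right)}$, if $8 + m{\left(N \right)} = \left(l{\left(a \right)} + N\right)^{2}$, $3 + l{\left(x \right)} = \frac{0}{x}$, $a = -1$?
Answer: $27180$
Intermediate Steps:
$l{\left(x \right)} = -3$ ($l{\left(x \right)} = -3 + \frac{0}{x} = -3 + 0 = -3$)
$m{\left(N \right)} = -8 + \left(-3 + N\right)^{2}$
$30536 - m{\left(61 \right)} = 30536 - \left(-8 + \left(-3 + 61\right)^{2}\right) = 30536 - \left(-8 + 58^{2}\right) = 30536 - \left(-8 + 3364\right) = 30536 - 3356 = 27180$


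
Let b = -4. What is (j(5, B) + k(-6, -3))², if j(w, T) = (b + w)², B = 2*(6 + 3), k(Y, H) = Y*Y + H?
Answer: 1156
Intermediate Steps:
k(Y, H) = H + Y² (k(Y, H) = Y² + H = H + Y²)
B = 18 (B = 2*9 = 18)
j(w, T) = (-4 + w)²
(j(5, B) + k(-6, -3))² = ((-4 + 5)² + (-3 + (-6)²))² = (1² + (-3 + 36))² = (1 + 33)² = 34² = 1156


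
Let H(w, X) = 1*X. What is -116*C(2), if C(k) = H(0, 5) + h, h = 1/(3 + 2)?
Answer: -3016/5 ≈ -603.20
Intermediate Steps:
H(w, X) = X
h = ⅕ (h = 1/5 = ⅕ ≈ 0.20000)
C(k) = 26/5 (C(k) = 5 + ⅕ = 26/5)
-116*C(2) = -116*26/5 = -3016/5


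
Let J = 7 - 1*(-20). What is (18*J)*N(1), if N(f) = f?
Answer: 486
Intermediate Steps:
J = 27 (J = 7 + 20 = 27)
(18*J)*N(1) = (18*27)*1 = 486*1 = 486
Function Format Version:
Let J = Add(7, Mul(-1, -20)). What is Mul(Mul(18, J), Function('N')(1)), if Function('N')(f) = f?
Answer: 486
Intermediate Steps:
J = 27 (J = Add(7, 20) = 27)
Mul(Mul(18, J), Function('N')(1)) = Mul(Mul(18, 27), 1) = Mul(486, 1) = 486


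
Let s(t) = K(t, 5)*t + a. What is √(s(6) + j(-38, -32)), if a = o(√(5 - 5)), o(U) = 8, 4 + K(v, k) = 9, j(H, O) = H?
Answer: 0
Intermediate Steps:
K(v, k) = 5 (K(v, k) = -4 + 9 = 5)
a = 8
s(t) = 8 + 5*t (s(t) = 5*t + 8 = 8 + 5*t)
√(s(6) + j(-38, -32)) = √((8 + 5*6) - 38) = √((8 + 30) - 38) = √(38 - 38) = √0 = 0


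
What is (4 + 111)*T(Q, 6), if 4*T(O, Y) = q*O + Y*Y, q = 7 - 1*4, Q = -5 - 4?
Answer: 1035/4 ≈ 258.75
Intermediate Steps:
Q = -9
q = 3 (q = 7 - 4 = 3)
T(O, Y) = Y²/4 + 3*O/4 (T(O, Y) = (3*O + Y*Y)/4 = (3*O + Y²)/4 = (Y² + 3*O)/4 = Y²/4 + 3*O/4)
(4 + 111)*T(Q, 6) = (4 + 111)*((¼)*6² + (¾)*(-9)) = 115*((¼)*36 - 27/4) = 115*(9 - 27/4) = 115*(9/4) = 1035/4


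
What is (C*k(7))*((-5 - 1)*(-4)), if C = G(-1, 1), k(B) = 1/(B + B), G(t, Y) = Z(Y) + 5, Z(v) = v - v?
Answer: 60/7 ≈ 8.5714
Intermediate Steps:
Z(v) = 0
G(t, Y) = 5 (G(t, Y) = 0 + 5 = 5)
k(B) = 1/(2*B)
C = 5
(C*k(7))*((-5 - 1)*(-4)) = (5*((½)/7))*((-5 - 1)*(-4)) = (5*((½)*(⅐)))*(-6*(-4)) = (5*(1/14))*24 = (5/14)*24 = 60/7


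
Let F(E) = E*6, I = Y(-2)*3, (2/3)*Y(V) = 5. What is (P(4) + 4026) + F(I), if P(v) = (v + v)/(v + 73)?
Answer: 320405/77 ≈ 4161.1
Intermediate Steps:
Y(V) = 15/2 (Y(V) = (3/2)*5 = 15/2)
P(v) = 2*v/(73 + v) (P(v) = (2*v)/(73 + v) = 2*v/(73 + v))
I = 45/2 (I = (15/2)*3 = 45/2 ≈ 22.500)
F(E) = 6*E
(P(4) + 4026) + F(I) = (2*4/(73 + 4) + 4026) + 6*(45/2) = (2*4/77 + 4026) + 135 = (2*4*(1/77) + 4026) + 135 = (8/77 + 4026) + 135 = 310010/77 + 135 = 320405/77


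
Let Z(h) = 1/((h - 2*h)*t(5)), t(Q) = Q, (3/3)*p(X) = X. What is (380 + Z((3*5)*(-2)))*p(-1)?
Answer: -57001/150 ≈ -380.01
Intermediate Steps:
p(X) = X
Z(h) = -1/(5*h) (Z(h) = 1/((h - 2*h)*5) = (1/5)/(-h) = -1/h*(1/5) = -1/(5*h))
(380 + Z((3*5)*(-2)))*p(-1) = (380 - 1/(5*((3*5)*(-2))))*(-1) = (380 - 1/(5*(15*(-2))))*(-1) = (380 - 1/5/(-30))*(-1) = (380 - 1/5*(-1/30))*(-1) = (380 + 1/150)*(-1) = (57001/150)*(-1) = -57001/150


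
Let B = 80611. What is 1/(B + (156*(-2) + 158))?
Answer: 1/80457 ≈ 1.2429e-5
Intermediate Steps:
1/(B + (156*(-2) + 158)) = 1/(80611 + (156*(-2) + 158)) = 1/(80611 + (-312 + 158)) = 1/(80611 - 154) = 1/80457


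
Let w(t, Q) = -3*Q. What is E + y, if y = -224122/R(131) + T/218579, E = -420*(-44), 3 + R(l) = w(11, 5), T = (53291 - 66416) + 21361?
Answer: 60848314723/1967211 ≈ 30931.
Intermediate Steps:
T = 8236 (T = -13125 + 21361 = 8236)
R(l) = -18 (R(l) = -3 - 3*5 = -3 - 15 = -18)
E = 18480
y = 24494255443/1967211 (y = -224122/(-18) + 8236/218579 = -224122*(-1/18) + 8236*(1/218579) = 112061/9 + 8236/218579 = 24494255443/1967211 ≈ 12451.)
E + y = 18480 + 24494255443/1967211 = 60848314723/1967211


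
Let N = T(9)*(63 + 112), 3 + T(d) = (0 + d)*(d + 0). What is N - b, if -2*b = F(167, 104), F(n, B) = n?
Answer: 27467/2 ≈ 13734.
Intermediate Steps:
b = -167/2 (b = -½*167 = -167/2 ≈ -83.500)
T(d) = -3 + d² (T(d) = -3 + (0 + d)*(d + 0) = -3 + d*d = -3 + d²)
N = 13650 (N = (-3 + 9²)*(63 + 112) = (-3 + 81)*175 = 78*175 = 13650)
N - b = 13650 - 1*(-167/2) = 13650 + 167/2 = 27467/2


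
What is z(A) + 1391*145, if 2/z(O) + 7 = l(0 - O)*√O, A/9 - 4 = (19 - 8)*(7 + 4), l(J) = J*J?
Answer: 181730469589228456917/901016235351538 + 18984375*√5/901016235351538 ≈ 2.0170e+5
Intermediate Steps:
l(J) = J²
A = 1125 (A = 36 + 9*((19 - 8)*(7 + 4)) = 36 + 9*(11*11) = 36 + 9*121 = 36 + 1089 = 1125)
z(O) = 2/(-7 + O^(5/2)) (z(O) = 2/(-7 + (0 - O)²*√O) = 2/(-7 + (-O)²*√O) = 2/(-7 + O²*√O) = 2/(-7 + O^(5/2)))
z(A) + 1391*145 = 2/(-7 + 1125^(5/2)) + 1391*145 = 2/(-7 + 18984375*√5) + 201695 = 201695 + 2/(-7 + 18984375*√5)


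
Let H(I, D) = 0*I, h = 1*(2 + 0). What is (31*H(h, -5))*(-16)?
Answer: 0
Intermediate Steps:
h = 2 (h = 1*2 = 2)
H(I, D) = 0
(31*H(h, -5))*(-16) = (31*0)*(-16) = 0*(-16) = 0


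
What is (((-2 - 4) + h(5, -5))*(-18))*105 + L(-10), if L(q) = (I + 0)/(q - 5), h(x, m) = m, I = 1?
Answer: 311849/15 ≈ 20790.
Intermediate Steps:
L(q) = 1/(-5 + q) (L(q) = (1 + 0)/(q - 5) = 1/(-5 + q))
(((-2 - 4) + h(5, -5))*(-18))*105 + L(-10) = (((-2 - 4) - 5)*(-18))*105 + 1/(-5 - 10) = ((-6 - 5)*(-18))*105 + 1/(-15) = -11*(-18)*105 - 1/15 = 198*105 - 1/15 = 20790 - 1/15 = 311849/15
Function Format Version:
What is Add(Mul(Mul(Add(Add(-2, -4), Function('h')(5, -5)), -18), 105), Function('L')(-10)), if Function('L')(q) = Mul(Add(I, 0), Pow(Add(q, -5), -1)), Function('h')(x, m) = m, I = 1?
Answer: Rational(311849, 15) ≈ 20790.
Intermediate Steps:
Function('L')(q) = Pow(Add(-5, q), -1) (Function('L')(q) = Mul(Add(1, 0), Pow(Add(q, -5), -1)) = Mul(1, Pow(Add(-5, q), -1)) = Pow(Add(-5, q), -1))
Add(Mul(Mul(Add(Add(-2, -4), Function('h')(5, -5)), -18), 105), Function('L')(-10)) = Add(Mul(Mul(Add(Add(-2, -4), -5), -18), 105), Pow(Add(-5, -10), -1)) = Add(Mul(Mul(Add(-6, -5), -18), 105), Pow(-15, -1)) = Add(Mul(Mul(-11, -18), 105), Rational(-1, 15)) = Add(Mul(198, 105), Rational(-1, 15)) = Add(20790, Rational(-1, 15)) = Rational(311849, 15)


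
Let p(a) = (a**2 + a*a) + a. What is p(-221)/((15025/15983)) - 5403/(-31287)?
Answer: 16245480210952/156695725 ≈ 1.0368e+5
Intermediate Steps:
p(a) = a + 2*a**2 (p(a) = (a**2 + a**2) + a = 2*a**2 + a = a + 2*a**2)
p(-221)/((15025/15983)) - 5403/(-31287) = (-221*(1 + 2*(-221)))/((15025/15983)) - 5403/(-31287) = (-221*(1 - 442))/((15025*(1/15983))) - 5403*(-1/31287) = (-221*(-441))/(15025/15983) + 1801/10429 = 97461*(15983/15025) + 1801/10429 = 1557719163/15025 + 1801/10429 = 16245480210952/156695725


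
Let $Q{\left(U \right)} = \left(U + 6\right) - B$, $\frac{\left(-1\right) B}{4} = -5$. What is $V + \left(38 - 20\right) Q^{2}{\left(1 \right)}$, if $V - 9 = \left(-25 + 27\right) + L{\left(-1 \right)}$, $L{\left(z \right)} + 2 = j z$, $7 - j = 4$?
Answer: $3048$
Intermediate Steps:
$j = 3$ ($j = 7 - 4 = 3$)
$B = 20$ ($B = \left(-4\right) \left(-5\right) = 20$)
$Q{\left(U \right)} = -14 + U$ ($Q{\left(U \right)} = \left(U + 6\right) - 20 = \left(6 + U\right) - 20 = -14 + U$)
$L{\left(z \right)} = -2 + 3 z$
$V = 6$ ($V = 9 + \left(\left(-25 + 27\right) + \left(-2 + 3 \left(-1\right)\right)\right) = 9 + \left(2 - 5\right) = 9 - 3 = 6$)
$V + \left(38 - 20\right) Q^{2}{\left(1 \right)} = 6 + \left(38 - 20\right) \left(-14 + 1\right)^{2} = 6 + 18 \left(-13\right)^{2} = 6 + 18 \cdot 169 = 6 + 3042 = 3048$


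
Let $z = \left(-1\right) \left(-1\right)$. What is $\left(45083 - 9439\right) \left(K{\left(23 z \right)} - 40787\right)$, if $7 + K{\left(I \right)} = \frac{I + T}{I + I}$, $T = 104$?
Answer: $- \frac{33441147334}{23} \approx -1.454 \cdot 10^{9}$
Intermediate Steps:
$z = 1$
$K{\left(I \right)} = -7 + \frac{104 + I}{2 I}$ ($K{\left(I \right)} = -7 + \frac{I + 104}{I + I} = -7 + \frac{104 + I}{2 I}$)
$\left(45083 - 9439\right) \left(K{\left(23 z \right)} - 40787\right) = \left(45083 - 9439\right) \left(\left(- \frac{13}{2} + \frac{52}{23 \cdot 1}\right) - 40787\right) = 35644 \left(\left(- \frac{13}{2} + \frac{52}{23}\right) - 40787\right) = 35644 \left(- \frac{195}{46} - 40787\right) = 35644 \left(- \frac{1876397}{46}\right) = - \frac{33441147334}{23}$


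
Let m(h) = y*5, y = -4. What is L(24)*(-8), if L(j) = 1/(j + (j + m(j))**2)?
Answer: -1/5 ≈ -0.20000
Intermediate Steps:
m(h) = -20 (m(h) = -4*5 = -20)
L(j) = 1/(j + (-20 + j)**2) (L(j) = 1/(j + (j - 20)**2) = 1/(j + (-20 + j)**2))
L(24)*(-8) = -8/(24 + (-20 + 24)**2) = -8/(24 + 4**2) = -8/(24 + 16) = -8/40 = (1/40)*(-8) = -1/5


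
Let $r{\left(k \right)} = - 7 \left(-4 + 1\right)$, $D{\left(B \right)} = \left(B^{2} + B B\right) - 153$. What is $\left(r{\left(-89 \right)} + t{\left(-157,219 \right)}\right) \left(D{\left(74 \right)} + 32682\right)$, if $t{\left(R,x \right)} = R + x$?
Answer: $3608923$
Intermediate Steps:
$D{\left(B \right)} = -153 + 2 B^{2}$ ($D{\left(B \right)} = \left(B^{2} + B^{2}\right) - 153 = 2 B^{2} - 153 = -153 + 2 B^{2}$)
$r{\left(k \right)} = 21$ ($r{\left(k \right)} = \left(-7\right) \left(-3\right) = 21$)
$\left(r{\left(-89 \right)} + t{\left(-157,219 \right)}\right) \left(D{\left(74 \right)} + 32682\right) = \left(21 + \left(-157 + 219\right)\right) \left(\left(-153 + 2 \cdot 74^{2}\right) + 32682\right) = \left(21 + 62\right) \left(\left(-153 + 2 \cdot 5476\right) + 32682\right) = 83 \left(\left(-153 + 10952\right) + 32682\right) = 83 \left(10799 + 32682\right) = 83 \cdot 43481 = 3608923$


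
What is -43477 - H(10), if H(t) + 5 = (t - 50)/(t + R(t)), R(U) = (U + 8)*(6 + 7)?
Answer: -2651782/61 ≈ -43472.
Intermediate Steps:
R(U) = 104 + 13*U (R(U) = (8 + U)*13 = 104 + 13*U)
H(t) = -5 + (-50 + t)/(104 + 14*t) (H(t) = -5 + (t - 50)/(t + (104 + 13*t)) = -5 + (-50 + t)/(104 + 14*t))
-43477 - H(10) = -43477 - 3*(-190 - 23*10)/(2*(52 + 7*10)) = -43477 - 3*(-190 - 230)/(2*(52 + 70)) = -43477 - 3*(-420)/(2*122) = -43477 - 1*(-315/61) = -43477 + 315/61 = -2651782/61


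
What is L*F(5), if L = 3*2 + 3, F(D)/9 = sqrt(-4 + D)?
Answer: 81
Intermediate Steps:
F(D) = 9*sqrt(-4 + D)
L = 9 (L = 6 + 3 = 9)
L*F(5) = 9*(9*sqrt(-4 + 5)) = 9*(9*sqrt(1)) = 9*(9*1) = 9*9 = 81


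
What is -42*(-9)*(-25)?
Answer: -9450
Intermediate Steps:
-42*(-9)*(-25) = -14*(-27)*(-25) = 378*(-25) = -9450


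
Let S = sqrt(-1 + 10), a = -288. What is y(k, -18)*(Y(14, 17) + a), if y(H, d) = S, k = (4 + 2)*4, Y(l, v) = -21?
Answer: -927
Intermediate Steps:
S = 3 (S = sqrt(9) = 3)
k = 24 (k = 6*4 = 24)
y(H, d) = 3
y(k, -18)*(Y(14, 17) + a) = 3*(-21 - 288) = 3*(-309) = -927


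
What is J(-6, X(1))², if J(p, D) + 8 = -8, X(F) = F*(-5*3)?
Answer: 256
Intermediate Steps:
X(F) = -15*F (X(F) = F*(-15) = -15*F)
J(p, D) = -16 (J(p, D) = -8 - 8 = -16)
J(-6, X(1))² = (-16)² = 256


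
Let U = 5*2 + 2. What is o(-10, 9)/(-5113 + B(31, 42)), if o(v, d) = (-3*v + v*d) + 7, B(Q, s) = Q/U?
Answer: 636/61325 ≈ 0.010371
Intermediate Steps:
U = 12 (U = 10 + 2 = 12)
B(Q, s) = Q/12
o(v, d) = 7 - 3*v + d*v (o(v, d) = (-3*v + d*v) + 7 = 7 - 3*v + d*v)
o(-10, 9)/(-5113 + B(31, 42)) = (7 - 3*(-10) + 9*(-10))/(-5113 + (1/12)*31) = (7 + 30 - 90)/(-5113 + 31/12) = -53/(-61325/12) = -12/61325*(-53) = 636/61325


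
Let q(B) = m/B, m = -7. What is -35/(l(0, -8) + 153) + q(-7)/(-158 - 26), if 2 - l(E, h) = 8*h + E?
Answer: -6659/40296 ≈ -0.16525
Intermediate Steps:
q(B) = -7/B
l(E, h) = 2 - E - 8*h (l(E, h) = 2 - (8*h + E) = 2 - (E + 8*h) = 2 + (-E - 8*h) = 2 - E - 8*h)
-35/(l(0, -8) + 153) + q(-7)/(-158 - 26) = -35/((2 - 1*0 - 8*(-8)) + 153) + (-7/(-7))/(-158 - 26) = -35/((2 + 0 + 64) + 153) - 7*(-⅐)/(-184) = -35/(66 + 153) + 1*(-1/184) = -35/219 - 1/184 = -6659/40296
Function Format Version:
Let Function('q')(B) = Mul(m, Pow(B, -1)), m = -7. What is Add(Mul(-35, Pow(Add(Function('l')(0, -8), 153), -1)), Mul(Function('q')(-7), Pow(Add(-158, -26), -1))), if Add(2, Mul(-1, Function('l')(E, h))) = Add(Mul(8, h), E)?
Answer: Rational(-6659, 40296) ≈ -0.16525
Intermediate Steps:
Function('q')(B) = Mul(-7, Pow(B, -1))
Function('l')(E, h) = Add(2, Mul(-1, E), Mul(-8, h)) (Function('l')(E, h) = Add(2, Mul(-1, Add(Mul(8, h), E))) = Add(2, Mul(-1, Add(E, Mul(8, h)))) = Add(2, Add(Mul(-1, E), Mul(-8, h))) = Add(2, Mul(-1, E), Mul(-8, h)))
Add(Mul(-35, Pow(Add(Function('l')(0, -8), 153), -1)), Mul(Function('q')(-7), Pow(Add(-158, -26), -1))) = Add(Mul(-35, Pow(Add(Add(2, Mul(-1, 0), Mul(-8, -8)), 153), -1)), Mul(Mul(-7, Pow(-7, -1)), Pow(Add(-158, -26), -1))) = Add(Mul(-35, Pow(Add(Add(2, 0, 64), 153), -1)), Mul(Mul(-7, Rational(-1, 7)), Pow(-184, -1))) = Add(Mul(-35, Pow(Add(66, 153), -1)), Mul(1, Rational(-1, 184))) = Add(Mul(-35, Pow(219, -1)), Rational(-1, 184)) = Add(Mul(-35, Rational(1, 219)), Rational(-1, 184)) = Add(Rational(-35, 219), Rational(-1, 184)) = Rational(-6659, 40296)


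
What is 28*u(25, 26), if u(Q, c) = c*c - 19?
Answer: 18396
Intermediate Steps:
u(Q, c) = -19 + c**2 (u(Q, c) = c**2 - 19 = -19 + c**2)
28*u(25, 26) = 28*(-19 + 26**2) = 28*(-19 + 676) = 28*657 = 18396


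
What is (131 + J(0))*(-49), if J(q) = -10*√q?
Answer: -6419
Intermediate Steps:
(131 + J(0))*(-49) = (131 - 10*√0)*(-49) = (131 - 10*0)*(-49) = (131 + 0)*(-49) = 131*(-49) = -6419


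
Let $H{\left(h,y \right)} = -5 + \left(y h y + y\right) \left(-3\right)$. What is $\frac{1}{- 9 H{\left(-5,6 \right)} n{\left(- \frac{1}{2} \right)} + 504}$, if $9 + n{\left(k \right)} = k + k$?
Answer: $\frac{1}{47034} \approx 2.1261 \cdot 10^{-5}$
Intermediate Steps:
$H{\left(h,y \right)} = -5 - 3 y - 3 h y^{2}$ ($H{\left(h,y \right)} = -5 + \left(h y y + y\right) \left(-3\right) = -5 + \left(h y^{2} + y\right) \left(-3\right) = -5 + \left(y + h y^{2}\right) \left(-3\right) = -5 - \left(3 y + 3 h y^{2}\right) = -5 - 3 y - 3 h y^{2}$)
$n{\left(k \right)} = -9 + 2 k$ ($n{\left(k \right)} = -9 + \left(k + k\right) = -9 + 2 k$)
$\frac{1}{- 9 H{\left(-5,6 \right)} n{\left(- \frac{1}{2} \right)} + 504} = \frac{1}{- 9 \left(-5 - 18 - - 15 \cdot 6^{2}\right) \left(-9 + 2 \left(- \frac{1}{2}\right)\right) + 504} = \frac{1}{- 9 \left(-5 - 18 - \left(-15\right) 36\right) \left(-9 + 2 \left(\left(-1\right) \frac{1}{2}\right)\right) + 504} = \frac{1}{- 9 \left(-5 - 18 + 540\right) \left(-9 + 2 \left(- \frac{1}{2}\right)\right) + 504} = \frac{1}{\left(-9\right) 517 \left(-9 - 1\right) + 504} = \frac{1}{\left(-4653\right) \left(-10\right) + 504} = \frac{1}{46530 + 504} = \frac{1}{47034}$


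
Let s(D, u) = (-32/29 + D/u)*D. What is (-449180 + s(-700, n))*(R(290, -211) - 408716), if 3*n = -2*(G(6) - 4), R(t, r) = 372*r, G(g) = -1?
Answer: 4258597430560/29 ≈ 1.4685e+11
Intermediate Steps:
n = 10/3 (n = (-2*(-1 - 4))/3 = (-2*(-5))/3 = (⅓)*10 = 10/3 ≈ 3.3333)
s(D, u) = D*(-32/29 + D/u) (s(D, u) = (-32*1/29 + D/u)*D = (-32/29 + D/u)*D = D*(-32/29 + D/u))
(-449180 + s(-700, n))*(R(290, -211) - 408716) = (-449180 + (-32/29*(-700) + (-700)²/(10/3)))*(372*(-211) - 408716) = (-449180 + (22400/29 + 490000*(3/10)))*(-78492 - 408716) = (-449180 + (22400/29 + 147000))*(-487208) = (-449180 + 4285400/29)*(-487208) = -8740820/29*(-487208) = 4258597430560/29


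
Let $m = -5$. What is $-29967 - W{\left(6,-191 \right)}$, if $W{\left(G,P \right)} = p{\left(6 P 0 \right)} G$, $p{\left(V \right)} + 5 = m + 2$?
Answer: $-29919$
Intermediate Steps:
$p{\left(V \right)} = -8$ ($p{\left(V \right)} = -5 + \left(-5 + 2\right) = -5 - 3 = -8$)
$W{\left(G,P \right)} = - 8 G$
$-29967 - W{\left(6,-191 \right)} = -29967 - \left(-8\right) 6 = -29967 - -48 = -29967 + 48 = -29919$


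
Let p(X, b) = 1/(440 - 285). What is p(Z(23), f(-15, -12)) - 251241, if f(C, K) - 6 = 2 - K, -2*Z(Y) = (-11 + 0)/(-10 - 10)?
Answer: -38942354/155 ≈ -2.5124e+5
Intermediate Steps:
Z(Y) = -11/40 (Z(Y) = -(-11 + 0)/(2*(-10 - 10)) = -(-11)/(2*(-20)) = -(-11)*(-1)/(2*20) = -½*11/20 = -11/40)
f(C, K) = 8 - K (f(C, K) = 6 + (2 - K) = 8 - K)
p(X, b) = 1/155
p(Z(23), f(-15, -12)) - 251241 = 1/155 - 251241 = -38942354/155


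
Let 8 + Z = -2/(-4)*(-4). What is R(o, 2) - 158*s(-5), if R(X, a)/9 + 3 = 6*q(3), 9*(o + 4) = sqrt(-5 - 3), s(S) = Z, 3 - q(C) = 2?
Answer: 1607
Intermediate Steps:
q(C) = 1 (q(C) = 3 - 1*2 = 3 - 2 = 1)
Z = -10 (Z = -8 - 2/(-4)*(-4) = -8 - 2*(-1/4)*(-4) = -8 + (1/2)*(-4) = -8 - 2 = -10)
s(S) = -10
o = -4 + 2*I*sqrt(2)/9 (o = -4 + sqrt(-5 - 3)/9 = -4 + sqrt(-8)/9 = -4 + (2*I*sqrt(2))/9 = -4 + 2*I*sqrt(2)/9 ≈ -4.0 + 0.31427*I)
R(X, a) = 27 (R(X, a) = -27 + 9*(6*1) = -27 + 9*6 = -27 + 54 = 27)
R(o, 2) - 158*s(-5) = 27 - 158*(-10) = 27 + 1580 = 1607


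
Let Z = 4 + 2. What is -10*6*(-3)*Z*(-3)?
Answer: -3240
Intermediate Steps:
Z = 6
-10*6*(-3)*Z*(-3) = -10*6*(-3)*6*(-3) = -(-180)*6*(-3) = -10*(-108)*(-3) = 1080*(-3) = -3240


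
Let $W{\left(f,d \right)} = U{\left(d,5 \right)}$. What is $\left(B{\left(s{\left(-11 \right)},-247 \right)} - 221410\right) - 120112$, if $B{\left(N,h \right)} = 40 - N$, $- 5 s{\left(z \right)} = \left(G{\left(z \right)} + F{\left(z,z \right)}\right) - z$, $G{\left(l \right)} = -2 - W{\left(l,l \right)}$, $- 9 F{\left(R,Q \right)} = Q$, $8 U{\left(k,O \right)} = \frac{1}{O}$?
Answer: $- \frac{614663929}{1800} \approx -3.4148 \cdot 10^{5}$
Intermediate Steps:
$U{\left(k,O \right)} = \frac{1}{8 O}$
$F{\left(R,Q \right)} = - \frac{Q}{9}$
$W{\left(f,d \right)} = \frac{1}{40}$ ($W{\left(f,d \right)} = \frac{1}{8 \cdot 5} = \frac{1}{8} \cdot \frac{1}{5} = \frac{1}{40}$)
$G{\left(l \right)} = - \frac{81}{40}$ ($G{\left(l \right)} = -2 - \frac{1}{40} = - \frac{81}{40}$)
$s{\left(z \right)} = \frac{81}{200} + \frac{2 z}{9}$ ($s{\left(z \right)} = - \frac{\left(- \frac{81}{40} - \frac{z}{9}\right) - z}{5} = - \frac{- \frac{81}{40} - \frac{10 z}{9}}{5} = \frac{81}{200} + \frac{2 z}{9}$)
$\left(B{\left(s{\left(-11 \right)},-247 \right)} - 221410\right) - 120112 = \left(\left(40 - \left(\frac{81}{200} + \frac{2}{9} \left(-11\right)\right)\right) - 221410\right) - 120112 = \left(\left(40 - \left(\frac{81}{200} - \frac{22}{9}\right)\right) - 221410\right) - 120112 = \left(\left(40 - - \frac{3671}{1800}\right) - 221410\right) - 120112 = \left(\left(40 + \frac{3671}{1800}\right) - 221410\right) - 120112 = \left(\frac{75671}{1800} - 221410\right) - 120112 = - \frac{398462329}{1800} - 120112 = - \frac{614663929}{1800}$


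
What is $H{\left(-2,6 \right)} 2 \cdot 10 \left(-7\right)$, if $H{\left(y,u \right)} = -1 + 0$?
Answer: $140$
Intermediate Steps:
$H{\left(y,u \right)} = -1$
$H{\left(-2,6 \right)} 2 \cdot 10 \left(-7\right) = \left(-1\right) 2 \cdot 10 \left(-7\right) = \left(-2\right) 10 \left(-7\right) = \left(-20\right) \left(-7\right) = 140$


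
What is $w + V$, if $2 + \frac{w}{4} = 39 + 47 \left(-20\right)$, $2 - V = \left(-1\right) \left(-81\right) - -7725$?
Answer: $-11416$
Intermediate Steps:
$V = -7804$ ($V = 2 - \left(\left(-1\right) \left(-81\right) - -7725\right) = 2 - \left(81 + 7725\right) = 2 - 7806 = -7804$)
$w = -3612$ ($w = -8 + 4 \left(39 + 47 \left(-20\right)\right) = -8 + 4 \left(39 - 940\right) = -8 + 4 \left(-901\right) = -8 - 3604 = -3612$)
$w + V = -3612 - 7804 = -11416$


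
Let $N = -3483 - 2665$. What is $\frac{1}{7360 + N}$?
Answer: $\frac{1}{1212} \approx 0.00082508$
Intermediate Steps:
$N = -6148$
$\frac{1}{7360 + N} = \frac{1}{7360 - 6148} = \frac{1}{1212}$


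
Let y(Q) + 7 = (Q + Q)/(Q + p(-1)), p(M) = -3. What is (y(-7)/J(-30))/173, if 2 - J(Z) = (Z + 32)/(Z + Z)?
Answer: -168/10553 ≈ -0.015920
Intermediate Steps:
J(Z) = 2 - (32 + Z)/(2*Z) (J(Z) = 2 - (Z + 32)/(Z + Z) = 2 - (32 + Z)/(2*Z))
y(Q) = -7 + 2*Q/(-3 + Q) (y(Q) = -7 + (Q + Q)/(Q - 3) = -7 + (2*Q)/(-3 + Q) = -7 + 2*Q/(-3 + Q))
(y(-7)/J(-30))/173 = (((21 - 5*(-7))/(-3 - 7))/(3/2 - 16/(-30)))/173 = (((21 + 35)/(-10))/(3/2 - 16*(-1/30)))*(1/173) = ((-1/10*56)/(3/2 + 8/15))*(1/173) = -28/(5*61/30)*(1/173) = -28/5*30/61*(1/173) = -168/61*1/173 = -168/10553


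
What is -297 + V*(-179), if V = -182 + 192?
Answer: -2087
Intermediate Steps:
V = 10
-297 + V*(-179) = -297 + 10*(-179) = -297 - 1790 = -2087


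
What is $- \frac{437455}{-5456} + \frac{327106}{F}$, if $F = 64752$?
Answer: $\frac{1881923531}{22080432} \approx 85.23$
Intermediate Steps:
$- \frac{437455}{-5456} + \frac{327106}{F} = - \frac{437455}{-5456} + \frac{327106}{64752} = \left(-437455\right) \left(- \frac{1}{5456}\right) + 327106 \cdot \frac{1}{64752} = \frac{437455}{5456} + \frac{163553}{32376} = \frac{1881923531}{22080432}$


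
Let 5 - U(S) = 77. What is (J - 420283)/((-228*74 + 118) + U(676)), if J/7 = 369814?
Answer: -2168415/16826 ≈ -128.87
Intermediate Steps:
J = 2588698 (J = 7*369814 = 2588698)
U(S) = -72 (U(S) = 5 - 1*77 = 5 - 77 = -72)
(J - 420283)/((-228*74 + 118) + U(676)) = (2588698 - 420283)/((-228*74 + 118) - 72) = 2168415/((-16872 + 118) - 72) = 2168415/(-16754 - 72) = 2168415/(-16826) = 2168415*(-1/16826) = -2168415/16826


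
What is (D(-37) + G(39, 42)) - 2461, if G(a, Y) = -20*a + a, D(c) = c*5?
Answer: -3387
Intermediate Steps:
D(c) = 5*c
G(a, Y) = -19*a
(D(-37) + G(39, 42)) - 2461 = (5*(-37) - 19*39) - 2461 = (-185 - 741) - 2461 = -926 - 2461 = -3387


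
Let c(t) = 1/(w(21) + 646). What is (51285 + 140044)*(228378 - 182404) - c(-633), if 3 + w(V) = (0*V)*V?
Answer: 5655930523777/643 ≈ 8.7962e+9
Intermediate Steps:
w(V) = -3 (w(V) = -3 + (0*V)*V = -3 + 0*V = -3 + 0 = -3)
c(t) = 1/643 (c(t) = 1/(-3 + 646) = 1/643)
(51285 + 140044)*(228378 - 182404) - c(-633) = (51285 + 140044)*(228378 - 182404) - 1*1/643 = 191329*45974 - 1/643 = 8796159446 - 1/643 = 5655930523777/643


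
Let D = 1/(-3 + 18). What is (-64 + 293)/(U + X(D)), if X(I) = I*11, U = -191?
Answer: -3435/2854 ≈ -1.2036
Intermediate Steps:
D = 1/15 ≈ 0.066667
X(I) = 11*I
(-64 + 293)/(U + X(D)) = (-64 + 293)/(-191 + 11*(1/15)) = 229/(-191 + 11/15) = 229/(-2854/15) = 229*(-15/2854) = -3435/2854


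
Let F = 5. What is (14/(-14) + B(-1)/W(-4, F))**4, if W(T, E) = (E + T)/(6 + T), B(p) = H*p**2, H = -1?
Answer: 81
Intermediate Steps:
B(p) = -p**2
W(T, E) = (E + T)/(6 + T)
(14/(-14) + B(-1)/W(-4, F))**4 = (14/(-14) + (-1*(-1)**2)/(((5 - 4)/(6 - 4))))**4 = (14*(-1/14) + (-1*1)/((1/2)))**4 = (-1 - 1/((1/2)*1))**4 = (-1 - 1/1/2)**4 = (-1 - 1*2)**4 = (-1 - 2)**4 = (-3)**4 = 81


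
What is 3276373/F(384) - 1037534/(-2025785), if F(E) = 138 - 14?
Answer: 6637355932021/251197340 ≈ 26423.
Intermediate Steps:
F(E) = 124
3276373/F(384) - 1037534/(-2025785) = 3276373/124 - 1037534/(-2025785) = 3276373*(1/124) - 1037534*(-1/2025785) = 3276373/124 + 1037534/2025785 = 6637355932021/251197340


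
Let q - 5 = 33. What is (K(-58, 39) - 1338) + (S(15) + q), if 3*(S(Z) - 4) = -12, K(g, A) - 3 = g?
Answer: -1355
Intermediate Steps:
q = 38 (q = 5 + 33 = 38)
K(g, A) = 3 + g
S(Z) = 0 (S(Z) = 4 + (⅓)*(-12) = 4 - 4 = 0)
(K(-58, 39) - 1338) + (S(15) + q) = ((3 - 58) - 1338) + (0 + 38) = (-55 - 1338) + 38 = -1393 + 38 = -1355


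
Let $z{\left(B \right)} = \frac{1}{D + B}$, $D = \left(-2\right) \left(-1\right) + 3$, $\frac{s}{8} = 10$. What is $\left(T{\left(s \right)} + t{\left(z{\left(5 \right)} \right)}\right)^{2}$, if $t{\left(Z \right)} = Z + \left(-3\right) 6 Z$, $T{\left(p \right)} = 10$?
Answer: $\frac{6889}{100} \approx 68.89$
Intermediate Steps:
$s = 80$ ($s = 8 \cdot 10 = 80$)
$D = 5$ ($D = 2 + 3 = 5$)
$z{\left(B \right)} = \frac{1}{5 + B}$
$t{\left(Z \right)} = - 17 Z$ ($t{\left(Z \right)} = Z - 18 Z = - 17 Z$)
$\left(T{\left(s \right)} + t{\left(z{\left(5 \right)} \right)}\right)^{2} = \left(10 - \frac{17}{5 + 5}\right)^{2} = \left(10 - \frac{17}{10}\right)^{2} = \left(\frac{83}{10}\right)^{2} = \frac{6889}{100}$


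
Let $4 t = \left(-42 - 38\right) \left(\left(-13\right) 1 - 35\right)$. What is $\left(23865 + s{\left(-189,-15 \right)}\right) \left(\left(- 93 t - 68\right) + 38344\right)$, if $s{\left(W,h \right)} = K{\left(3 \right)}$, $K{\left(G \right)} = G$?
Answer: $-1217363472$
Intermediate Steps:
$s{\left(W,h \right)} = 3$
$t = 960$ ($t = \frac{\left(-42 - 38\right) \left(\left(-13\right) 1 - 35\right)}{4} = \frac{\left(-80\right) \left(-13 - 35\right)}{4} = \frac{\left(-80\right) \left(-48\right)}{4} = \frac{1}{4} \cdot 3840 = 960$)
$\left(23865 + s{\left(-189,-15 \right)}\right) \left(\left(- 93 t - 68\right) + 38344\right) = \left(23865 + 3\right) \left(\left(\left(-93\right) 960 - 68\right) + 38344\right) = 23868 \left(\left(-89280 - 68\right) + 38344\right) = 23868 \left(-89348 + 38344\right) = 23868 \left(-51004\right) = -1217363472$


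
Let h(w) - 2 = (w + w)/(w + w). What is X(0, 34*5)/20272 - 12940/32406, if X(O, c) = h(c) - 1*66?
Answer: -18882947/46923888 ≈ -0.40242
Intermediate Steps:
h(w) = 3 (h(w) = 2 + (w + w)/(w + w) = 2 + (2*w)/((2*w)) = 2 + (2*w)*(1/(2*w)) = 2 + 1 = 3)
X(O, c) = -63 (X(O, c) = 3 - 1*66 = 3 - 66 = -63)
X(0, 34*5)/20272 - 12940/32406 = -63/20272 - 12940/32406 = -63*1/20272 - 12940*1/32406 = -9/2896 - 6470/16203 = -18882947/46923888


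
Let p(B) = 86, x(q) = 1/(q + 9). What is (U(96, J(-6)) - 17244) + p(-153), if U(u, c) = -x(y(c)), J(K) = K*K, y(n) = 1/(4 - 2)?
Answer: -326004/19 ≈ -17158.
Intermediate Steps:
y(n) = ½ (y(n) = 1/2 = ½)
x(q) = 1/(9 + q)
J(K) = K²
U(u, c) = -2/19 (U(u, c) = -1/(9 + ½) = -1/19/2 = -1*2/19 = -2/19)
(U(96, J(-6)) - 17244) + p(-153) = (-2/19 - 17244) + 86 = -327638/19 + 86 = -326004/19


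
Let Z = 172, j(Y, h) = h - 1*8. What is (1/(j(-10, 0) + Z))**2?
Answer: 1/26896 ≈ 3.7180e-5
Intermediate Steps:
j(Y, h) = -8 + h (j(Y, h) = h - 8 = -8 + h)
(1/(j(-10, 0) + Z))**2 = (1/((-8 + 0) + 172))**2 = (1/(-8 + 172))**2 = (1/164)**2 = 1/26896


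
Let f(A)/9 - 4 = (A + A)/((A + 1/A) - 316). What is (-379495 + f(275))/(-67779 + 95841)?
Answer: -356615168/26364249 ≈ -13.526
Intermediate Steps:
f(A) = 36 + 18*A/(-316 + A + 1/A) (f(A) = 36 + 9*((A + A)/((A + 1/A) - 316)) = 36 + 9*((2*A)/(-316 + A + 1/A)) = 36 + 9*(2*A/(-316 + A + 1/A)) = 36 + 18*A/(-316 + A + 1/A))
(-379495 + f(275))/(-67779 + 95841) = (-379495 + 18*(2 - 632*275 + 3*275²)/(1 + 275² - 316*275))/(-67779 + 95841) = (-379495 + 18*(2 - 173800 + 3*75625)/(1 + 75625 - 86900))/28062 = (-379495 + 18*(2 - 173800 + 226875)/(-11274))*(1/28062) = (-379495 + 18*(-1/11274)*53077)*(1/28062) = (-379495 - 159231/1879)*(1/28062) = -713230336/1879*1/28062 = -356615168/26364249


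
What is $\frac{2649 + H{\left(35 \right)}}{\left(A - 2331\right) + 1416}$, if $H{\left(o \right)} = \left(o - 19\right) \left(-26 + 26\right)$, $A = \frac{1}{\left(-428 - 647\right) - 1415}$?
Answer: $- \frac{6596010}{2278351} \approx -2.8951$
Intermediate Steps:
$A = - \frac{1}{2490}$ ($A = \frac{1}{-1075 - 1415} = \frac{1}{-2490} = - \frac{1}{2490} \approx -0.00040161$)
$H{\left(o \right)} = 0$ ($H{\left(o \right)} = \left(-19 + o\right) 0 = 0$)
$\frac{2649 + H{\left(35 \right)}}{\left(A - 2331\right) + 1416} = \frac{2649 + 0}{\left(- \frac{1}{2490} - 2331\right) + 1416} = \frac{2649}{\left(- \frac{1}{2490} - 2331\right) + 1416} = \frac{2649}{- \frac{5804191}{2490} + 1416} = \frac{2649}{- \frac{2278351}{2490}} = 2649 \left(- \frac{2490}{2278351}\right) = - \frac{6596010}{2278351}$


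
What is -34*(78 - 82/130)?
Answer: -170986/65 ≈ -2630.6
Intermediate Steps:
-34*(78 - 82/130) = -34*(78 - 82*1/130) = -34*(78 - 41/65) = -34*5029/65 = -170986/65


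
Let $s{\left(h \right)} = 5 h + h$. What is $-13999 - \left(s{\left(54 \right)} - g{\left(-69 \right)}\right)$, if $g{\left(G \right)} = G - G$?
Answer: $-14323$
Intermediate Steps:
$s{\left(h \right)} = 6 h$
$g{\left(G \right)} = 0$
$-13999 - \left(s{\left(54 \right)} - g{\left(-69 \right)}\right) = -13999 - \left(6 \cdot 54 - 0\right) = -13999 - \left(324 + 0\right) = -13999 - 324 = -14323$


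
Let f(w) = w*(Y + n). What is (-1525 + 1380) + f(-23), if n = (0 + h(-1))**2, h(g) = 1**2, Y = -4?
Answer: -76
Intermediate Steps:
h(g) = 1
n = 1 (n = (0 + 1)**2 = 1**2 = 1)
f(w) = -3*w (f(w) = w*(-4 + 1) = w*(-3) = -3*w)
(-1525 + 1380) + f(-23) = (-1525 + 1380) - 3*(-23) = -145 + 69 = -76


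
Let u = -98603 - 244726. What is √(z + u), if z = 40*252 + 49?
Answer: 140*I*√17 ≈ 577.23*I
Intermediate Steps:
u = -343329
z = 10129 (z = 10080 + 49 = 10129)
√(z + u) = √(10129 - 343329) = √(-333200) = 140*I*√17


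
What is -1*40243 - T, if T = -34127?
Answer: -6116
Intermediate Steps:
-1*40243 - T = -1*40243 - 1*(-34127) = -40243 + 34127 = -6116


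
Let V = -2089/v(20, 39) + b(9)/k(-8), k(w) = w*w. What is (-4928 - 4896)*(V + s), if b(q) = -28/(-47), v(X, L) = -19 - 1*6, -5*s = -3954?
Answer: -10093019802/1175 ≈ -8.5898e+6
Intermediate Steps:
k(w) = w²
s = 3954/5 (s = -⅕*(-3954) = 3954/5 ≈ 790.80)
v(X, L) = -25 (v(X, L) = -19 - 6 = -25)
b(q) = 28/47 (b(q) = -28*(-1/47) = 28/47)
V = 1571103/18800 (V = -2089/(-25) + 28/(47*((-8)²)) = -2089*(-1/25) + (28/47)/64 = 2089/25 + (28/47)*(1/64) = 2089/25 + 7/752 = 1571103/18800 ≈ 83.569)
(-4928 - 4896)*(V + s) = (-4928 - 4896)*(1571103/18800 + 3954/5) = -9824*16438143/18800 = -10093019802/1175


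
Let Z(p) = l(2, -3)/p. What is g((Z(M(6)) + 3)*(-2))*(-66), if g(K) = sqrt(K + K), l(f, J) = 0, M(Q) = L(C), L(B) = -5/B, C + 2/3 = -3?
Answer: -132*I*sqrt(3) ≈ -228.63*I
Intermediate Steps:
C = -11/3 (C = -2/3 - 3 = -11/3 ≈ -3.6667)
M(Q) = 15/11 (M(Q) = -5/(-11/3) = -5*(-3/11) = 15/11)
Z(p) = 0 (Z(p) = 0/p = 0)
g(K) = sqrt(2)*sqrt(K) (g(K) = sqrt(2*K) = sqrt(2)*sqrt(K))
g((Z(M(6)) + 3)*(-2))*(-66) = (sqrt(2)*sqrt((0 + 3)*(-2)))*(-66) = (sqrt(2)*sqrt(3*(-2)))*(-66) = (sqrt(2)*sqrt(-6))*(-66) = (sqrt(2)*(I*sqrt(6)))*(-66) = (2*I*sqrt(3))*(-66) = -132*I*sqrt(3)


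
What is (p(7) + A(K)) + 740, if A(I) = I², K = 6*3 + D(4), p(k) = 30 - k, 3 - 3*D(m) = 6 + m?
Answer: 9076/9 ≈ 1008.4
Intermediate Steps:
D(m) = -1 - m/3 (D(m) = 1 - (6 + m)/3 = 1 + (-2 - m/3) = -1 - m/3)
K = 47/3 (K = 6*3 + (-1 - ⅓*4) = 18 + (-1 - 4/3) = 18 - 7/3 = 47/3 ≈ 15.667)
(p(7) + A(K)) + 740 = ((30 - 1*7) + (47/3)²) + 740 = ((30 - 7) + 2209/9) + 740 = (23 + 2209/9) + 740 = 2416/9 + 740 = 9076/9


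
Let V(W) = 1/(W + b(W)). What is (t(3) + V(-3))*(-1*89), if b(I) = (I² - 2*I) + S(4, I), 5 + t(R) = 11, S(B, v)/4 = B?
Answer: -15041/28 ≈ -537.18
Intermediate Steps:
S(B, v) = 4*B
t(R) = 6 (t(R) = -5 + 11 = 6)
b(I) = 16 + I² - 2*I (b(I) = (I² - 2*I) + 4*4 = (I² - 2*I) + 16 = 16 + I² - 2*I)
V(W) = 1/(16 + W² - W) (V(W) = 1/(W + (16 + W² - 2*W)) = 1/(16 + W² - W))
(t(3) + V(-3))*(-1*89) = (6 + 1/(16 + (-3)² - 1*(-3)))*(-1*89) = (6 + 1/(16 + 9 + 3))*(-89) = (6 + 1/28)*(-89) = (169/28)*(-89) = -15041/28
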